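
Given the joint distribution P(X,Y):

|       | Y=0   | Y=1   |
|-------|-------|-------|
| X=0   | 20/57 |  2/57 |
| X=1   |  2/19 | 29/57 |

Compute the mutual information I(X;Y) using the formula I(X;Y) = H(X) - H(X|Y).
0.4190 bits

I(X;Y) = H(X) - H(X|Y)

Marginal of X (row sums):
  P(X=0) = 20/57 + 2/57 = 22/57
  P(X=1) = 2/19 + 29/57 = 35/57
H(X) = -[(22/57)·log₂(22/57) + (35/57)·log₂(35/57)]
  = 0.53011 + 0.43204 = 0.96215 bits

Marginal of Y (column sums):
  P(Y=0) = 20/57 + 2/19 = 26/57
  P(Y=1) = 2/57 + 29/57 = 31/57
H(X|Y) = Σ_y P(y)·H(X|Y=y):
  Y=0: P(Y=0) = 26/57, P(X|Y=0) = (10/13, 3/13) → H(X|Y=0) = 0.77935
  Y=1: P(Y=1) = 31/57, P(X|Y=1) = (2/31, 29/31) → H(X|Y=1) = 0.34512
H(X|Y) = (26/57)·0.77935 + (31/57)·0.34512 = 0.54319 bits

I(X;Y) = H(X) - H(X|Y) = 0.96215 - 0.54319 = 0.4190 bits

Cross-check via I(X;Y) = H(X) + H(Y) - H(X,Y): computing H(Y) from the column sums and H(X,Y) from the 4 cells in the same way gives H(Y) = 0.99444 bits and H(X,Y) = 1.53763 bits, so
I(X;Y) = 0.96215 + 0.99444 - 1.53763 = 0.4190 bits ✓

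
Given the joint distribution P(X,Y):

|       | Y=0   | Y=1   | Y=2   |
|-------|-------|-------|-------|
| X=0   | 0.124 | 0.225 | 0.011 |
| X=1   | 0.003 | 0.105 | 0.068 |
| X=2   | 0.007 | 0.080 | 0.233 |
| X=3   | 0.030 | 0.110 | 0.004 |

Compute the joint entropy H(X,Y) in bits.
2.9247 bits

H(X,Y) = -Σ_{x,y} P(x,y) log₂ P(x,y). Per-cell terms -P(x,y)·log₂P(x,y):
  X=0: 0.3734, 0.4842, 0.0716
  X=1: 0.0251, 0.3414, 0.2637
  X=2: 0.0501, 0.2915, 0.4897
  X=3: 0.1518, 0.3503, 0.0319
Sum of the 12 terms: H(X,Y) = 2.9247 bits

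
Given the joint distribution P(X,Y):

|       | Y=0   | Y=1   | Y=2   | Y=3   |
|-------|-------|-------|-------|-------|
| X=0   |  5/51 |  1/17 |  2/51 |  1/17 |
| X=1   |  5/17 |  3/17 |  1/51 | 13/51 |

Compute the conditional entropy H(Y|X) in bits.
1.7484 bits

H(Y|X) = H(X,Y) - H(X)

H(X,Y) = -Σ_{x,y} P(x,y) log₂ P(x,y). Per-cell terms -P(x,y)·log₂P(x,y):
  X=0: 0.3284801, 0.2404390, 0.1832324, 0.2404390
  X=1: 0.5192749, 0.4416177, 0.1112240, 0.5026630
Sum of the 8 terms: H(X,Y) = 2.5673701 bits

Marginal of X (row sums):
  P(X=0) = 5/51 + 1/17 + 2/51 + 1/17 = 13/51
  P(X=1) = 5/17 + 3/17 + 1/51 + 13/51 = 38/51
H(X) = -[(13/51)·log₂(13/51) + (38/51)·log₂(38/51)]
  = 0.5026630 + 0.3162925 = 0.8189555 bits

H(Y|X) = H(X,Y) - H(X) = 2.5673701 - 0.8189555 = 1.7484 bits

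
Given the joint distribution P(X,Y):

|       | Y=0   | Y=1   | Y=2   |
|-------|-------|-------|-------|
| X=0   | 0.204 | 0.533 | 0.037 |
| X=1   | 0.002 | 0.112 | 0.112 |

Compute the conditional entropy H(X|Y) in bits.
0.5663 bits

H(X|Y) = H(X,Y) - H(Y)

H(X,Y) = -Σ_{x,y} P(x,y) log₂ P(x,y). Per-cell terms -P(x,y)·log₂P(x,y):
  X=0: 0.46785, 0.48385, 0.17598
  X=1: 0.01793, 0.35374, 0.35374
Sum of the 6 terms: H(X,Y) = 1.8531 bits

Marginal of Y (column sums):
  P(Y=0) = 0.204 + 0.002 = 0.206
  P(Y=1) = 0.533 + 0.112 = 0.645
  P(Y=2) = 0.037 + 0.112 = 0.149
H(Y) = -[0.206·log₂(0.206) + 0.645·log₂(0.645) + 0.149·log₂(0.149)]
  = 0.46953 + 0.40805 + 0.40925 = 1.2868 bits

H(X|Y) = H(X,Y) - H(Y) = 1.8531 - 1.2868 = 0.5663 bits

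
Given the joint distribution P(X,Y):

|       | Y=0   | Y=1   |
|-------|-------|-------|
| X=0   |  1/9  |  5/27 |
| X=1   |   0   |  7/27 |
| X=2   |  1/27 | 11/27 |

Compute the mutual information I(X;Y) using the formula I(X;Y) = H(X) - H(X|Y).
0.1385 bits

I(X;Y) = H(X) - H(X|Y)

Marginal of X (row sums):
  P(X=0) = 1/9 + 5/27 = 8/27
  P(X=1) = 0 + 7/27 = 7/27
  P(X=2) = 1/27 + 11/27 = 4/9
H(X) = -[(8/27)·log₂(8/27) + (7/27)·log₂(7/27) + (4/9)·log₂(4/9)]
  = 0.519967 + 0.504916 + 0.519967 = 1.54485 bits

Marginal of Y (column sums):
  P(Y=0) = 1/9 + 0 + 1/27 = 4/27
  P(Y=1) = 5/27 + 7/27 + 11/27 = 23/27
H(X|Y) = Σ_y P(y)·H(X|Y=y):
  Y=0: P(Y=0) = 4/27, P(X|Y=0) = (3/4, 0, 1/4) → H(X|Y=0) = 0.811278
  Y=1: P(Y=1) = 23/27, P(X|Y=1) = (5/23, 7/23, 11/23) → H(X|Y=1) = 1.509872
H(X|Y) = (4/27)·0.811278 + (23/27)·1.509872 = 1.40638 bits

I(X;Y) = H(X) - H(X|Y) = 1.54485 - 1.40638 = 0.1385 bits

Cross-check via I(X;Y) = H(X) + H(Y) - H(X,Y): computing H(Y) from the column sums and H(X,Y) from the 6 cells in the same way gives H(Y) = 0.60519 bits and H(X,Y) = 2.01156 bits, so
I(X;Y) = 1.54485 + 0.60519 - 2.01156 = 0.1385 bits ✓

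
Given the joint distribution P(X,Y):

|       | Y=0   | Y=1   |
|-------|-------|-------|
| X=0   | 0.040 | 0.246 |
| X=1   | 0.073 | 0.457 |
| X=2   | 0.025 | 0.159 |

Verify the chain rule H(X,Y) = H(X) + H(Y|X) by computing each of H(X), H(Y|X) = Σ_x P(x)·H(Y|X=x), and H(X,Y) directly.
H(X) = 1.4513 bits, H(Y|X) = 0.5790 bits, H(X,Y) = 2.0303 bits

Marginal of X (row sums):
  P(X=0) = 0.040 + 0.246 = 0.286
  P(X=1) = 0.073 + 0.457 = 0.530
  P(X=2) = 0.025 + 0.159 = 0.184
H(X) = -[0.286·log₂(0.286) + 0.530·log₂(0.530) + 0.184·log₂(0.184)]
  = 0.51649 + 0.48545 + 0.44937 = 1.4513 bits

H(Y|X) = Σ_x P(x)·H(Y|X=x):
  X=0: P(X=0) = 0.286, P(Y|X=0) = (20/143, 123/143) → H(Y|X=0) = 0.58387
  X=1: P(X=1) = 0.530, P(Y|X=1) = (73/530, 457/530) → H(Y|X=1) = 0.57828
  X=2: P(X=2) = 0.184, P(Y|X=2) = (25/184, 159/184) → H(Y|X=2) = 0.57332
H(Y|X) = 0.286·0.58387 + 0.530·0.57828 + 0.184·0.57332 = 0.5790 bits

H(X,Y) = -Σ_{x,y} P(x,y) log₂ P(x,y). Per-cell terms -P(x,y)·log₂P(x,y):
  X=0: 0.18575, 0.49772
  X=1: 0.27565, 0.51629
  X=2: 0.13305, 0.42181
Sum of the 6 terms: H(X,Y) = 2.0303 bits

Chain rule check:
  H(X) + H(Y|X) = 1.4513 + 0.5790 = 2.0303 bits
  H(X,Y) = 2.0303 bits
✓ Chain rule verified.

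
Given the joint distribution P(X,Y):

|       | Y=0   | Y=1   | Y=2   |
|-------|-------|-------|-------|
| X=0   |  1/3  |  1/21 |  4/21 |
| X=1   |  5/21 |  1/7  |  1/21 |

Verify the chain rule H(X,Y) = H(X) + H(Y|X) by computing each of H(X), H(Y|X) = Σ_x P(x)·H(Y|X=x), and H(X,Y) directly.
H(X) = 0.9852 bits, H(Y|X) = 1.3111 bits, H(X,Y) = 2.2963 bits

Marginal of X (row sums):
  P(X=0) = 1/3 + 1/21 + 4/21 = 4/7
  P(X=1) = 5/21 + 1/7 + 1/21 = 3/7
H(X) = -[(4/7)·log₂(4/7) + (3/7)·log₂(3/7)]
  = 0.46135 + 0.52388 = 0.9852 bits

H(Y|X) = Σ_x P(x)·H(Y|X=x):
  X=0: P(X=0) = 4/7, P(Y|X=0) = (7/12, 1/12, 1/3) → H(Y|X=0) = 1.28067
  X=1: P(X=1) = 3/7, P(Y|X=1) = (5/9, 1/3, 1/9) → H(Y|X=1) = 1.35164
H(Y|X) = (4/7)·1.28067 + (3/7)·1.35164 = 1.3111 bits

H(X,Y) = -Σ_{x,y} P(x,y) log₂ P(x,y). Per-cell terms -P(x,y)·log₂P(x,y):
  X=0: 0.52832, 0.20916, 0.45568
  X=1: 0.49295, 0.40105, 0.20916
Sum of the 6 terms: H(X,Y) = 2.2963 bits

Chain rule check:
  H(X) + H(Y|X) = 0.9852 + 1.3111 = 2.2963 bits
  H(X,Y) = 2.2963 bits
✓ Chain rule verified.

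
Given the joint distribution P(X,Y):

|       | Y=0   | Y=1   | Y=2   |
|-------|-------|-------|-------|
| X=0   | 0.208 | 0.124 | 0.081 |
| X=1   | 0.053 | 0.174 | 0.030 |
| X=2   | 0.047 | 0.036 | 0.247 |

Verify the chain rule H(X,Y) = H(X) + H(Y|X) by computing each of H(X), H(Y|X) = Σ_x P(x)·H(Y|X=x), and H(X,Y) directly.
H(X) = 1.5585 bits, H(Y|X) = 1.2735 bits, H(X,Y) = 2.8320 bits

Marginal of X (row sums):
  P(X=0) = 0.208 + 0.124 + 0.081 = 0.413
  P(X=1) = 0.053 + 0.174 + 0.030 = 0.257
  P(X=2) = 0.047 + 0.036 + 0.247 = 0.330
H(X) = -[0.413·log₂(0.413) + 0.257·log₂(0.257) + 0.330·log₂(0.330)]
  = 0.5269 + 0.5038 + 0.5278 = 1.5585 bits

H(Y|X) = Σ_x P(x)·H(Y|X=x):
  X=0: P(X=0) = 0.413, P(Y|X=0) = (208/413, 124/413, 81/413) → H(Y|X=0) = 1.4805
  X=1: P(X=1) = 0.257, P(Y|X=1) = (53/257, 174/257, 30/257) → H(Y|X=1) = 1.2124
  X=2: P(X=2) = 0.330, P(Y|X=2) = (47/330, 6/55, 247/330) → H(Y|X=2) = 1.0620
H(Y|X) = 0.413·1.4805 + 0.257·1.2124 + 0.330·1.0620 = 1.2735 bits

H(X,Y) = -Σ_{x,y} P(x,y) log₂ P(x,y). Per-cell terms -P(x,y)·log₂P(x,y):
  X=0: 0.4712, 0.3734, 0.2937
  X=1: 0.2246, 0.4390, 0.1518
  X=2: 0.2073, 0.1727, 0.4983
Sum of the 9 terms: H(X,Y) = 2.8320 bits

Chain rule check:
  H(X) + H(Y|X) = 1.5585 + 1.2735 = 2.8320 bits
  H(X,Y) = 2.8320 bits
✓ Chain rule verified.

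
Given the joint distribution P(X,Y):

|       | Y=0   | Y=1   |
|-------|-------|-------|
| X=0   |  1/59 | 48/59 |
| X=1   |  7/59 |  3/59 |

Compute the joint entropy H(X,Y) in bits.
0.9253 bits

H(X,Y) = -Σ_{x,y} P(x,y) log₂ P(x,y). Per-cell terms -P(x,y)·log₂P(x,y):
  X=0: 0.0997, 0.2422
  X=1: 0.3649, 0.2185
Sum of the 4 terms: H(X,Y) = 0.9253 bits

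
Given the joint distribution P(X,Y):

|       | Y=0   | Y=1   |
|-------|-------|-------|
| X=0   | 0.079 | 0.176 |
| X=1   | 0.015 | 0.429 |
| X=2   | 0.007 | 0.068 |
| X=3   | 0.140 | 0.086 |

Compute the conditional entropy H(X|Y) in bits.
1.5637 bits

H(X|Y) = H(X,Y) - H(Y)

H(X,Y) = -Σ_{x,y} P(x,y) log₂ P(x,y). Per-cell terms -P(x,y)·log₂P(x,y):
  X=0: 0.2893, 0.4411
  X=1: 0.0909, 0.5238
  X=2: 0.0501, 0.2637
  X=3: 0.3971, 0.3044
Sum of the 8 terms: H(X,Y) = 2.3604 bits

Marginal of Y (column sums):
  P(Y=0) = 0.079 + 0.015 + 0.007 + 0.140 = 0.241
  P(Y=1) = 0.176 + 0.429 + 0.068 + 0.086 = 0.759
H(Y) = -[0.241·log₂(0.241) + 0.759·log₂(0.759)]
  = 0.4947 + 0.3020 = 0.7967 bits

H(X|Y) = H(X,Y) - H(Y) = 2.3604 - 0.7967 = 1.5637 bits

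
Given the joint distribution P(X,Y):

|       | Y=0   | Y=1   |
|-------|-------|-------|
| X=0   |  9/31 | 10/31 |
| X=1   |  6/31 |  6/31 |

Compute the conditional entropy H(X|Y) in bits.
0.9624 bits

H(X|Y) = H(X,Y) - H(Y)

H(X,Y) = -Σ_{x,y} P(x,y) log₂ P(x,y). Per-cell terms -P(x,y)·log₂P(x,y):
  X=0: 0.5180143, 0.5265381
  X=1: 0.4585614, 0.4585614
Sum of the 4 terms: H(X,Y) = 1.961675 bits

Marginal of Y (column sums):
  P(Y=0) = 9/31 + 6/31 = 15/31
  P(Y=1) = 10/31 + 6/31 = 16/31
H(Y) = -[(15/31)·log₂(15/31) + (16/31)·log₂(16/31)]
  = 0.5067608 + 0.4924884 = 0.999249 bits

H(X|Y) = H(X,Y) - H(Y) = 1.961675 - 0.999249 = 0.9624 bits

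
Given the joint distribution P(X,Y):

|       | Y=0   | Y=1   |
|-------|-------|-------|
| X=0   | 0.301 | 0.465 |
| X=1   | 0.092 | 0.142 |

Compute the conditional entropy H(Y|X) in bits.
0.9667 bits

H(Y|X) = H(X,Y) - H(X)

H(X,Y) = -Σ_{x,y} P(x,y) log₂ P(x,y). Per-cell terms -P(x,y)·log₂P(x,y):
  X=0: 0.52138, 0.51368
  X=1: 0.31668, 0.39988
Sum of the 4 terms: H(X,Y) = 1.7516 bits

Marginal of X (row sums):
  P(X=0) = 0.301 + 0.465 = 0.766
  P(X=1) = 0.092 + 0.142 = 0.234
H(X) = -[0.766·log₂(0.766) + 0.234·log₂(0.234)]
  = 0.29459 + 0.49033 = 0.7849 bits

H(Y|X) = H(X,Y) - H(X) = 1.7516 - 0.7849 = 0.9667 bits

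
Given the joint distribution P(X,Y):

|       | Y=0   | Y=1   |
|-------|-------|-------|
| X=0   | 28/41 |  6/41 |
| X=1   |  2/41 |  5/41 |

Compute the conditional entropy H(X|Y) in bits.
0.5252 bits

H(X|Y) = H(X,Y) - H(Y)

H(X,Y) = -Σ_{x,y} P(x,y) log₂ P(x,y). Per-cell terms -P(x,y)·log₂P(x,y):
  X=0: 0.375744, 0.405745
  X=1: 0.212564, 0.370198
Sum of the 4 terms: H(X,Y) = 1.364251 bits

Marginal of Y (column sums):
  P(Y=0) = 28/41 + 2/41 = 30/41
  P(Y=1) = 6/41 + 5/41 = 11/41
H(Y) = -[(30/41)·log₂(30/41) + (11/41)·log₂(11/41)]
  = 0.329752 + 0.509252 = 0.839004 bits

H(X|Y) = H(X,Y) - H(Y) = 1.364251 - 0.839004 = 0.5252 bits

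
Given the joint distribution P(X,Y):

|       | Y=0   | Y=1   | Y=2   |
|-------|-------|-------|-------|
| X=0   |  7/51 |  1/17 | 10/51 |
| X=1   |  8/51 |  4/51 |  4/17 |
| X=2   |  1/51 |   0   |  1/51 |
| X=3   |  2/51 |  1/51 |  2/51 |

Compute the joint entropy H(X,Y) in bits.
2.9931 bits

H(X,Y) = -Σ_{x,y} P(x,y) log₂ P(x,y). Per-cell terms -P(x,y)·log₂P(x,y):
  X=0: 0.39324, 0.24044, 0.46088
  X=1: 0.41920, 0.28803, 0.49117
  X=2: 0.11122, 0.00000, 0.11122
  X=3: 0.18323, 0.11122, 0.18323
  (cells with P = 0 contribute 0)
Sum of the 12 terms: H(X,Y) = 2.9931 bits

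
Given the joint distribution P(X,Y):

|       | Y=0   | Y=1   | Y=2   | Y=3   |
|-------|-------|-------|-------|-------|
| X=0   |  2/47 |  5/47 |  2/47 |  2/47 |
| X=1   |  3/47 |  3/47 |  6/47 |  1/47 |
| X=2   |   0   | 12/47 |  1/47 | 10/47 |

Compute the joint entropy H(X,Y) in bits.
3.0255 bits

H(X,Y) = -Σ_{x,y} P(x,y) log₂ P(x,y). Per-cell terms -P(x,y)·log₂P(x,y):
  X=0: 0.1938, 0.3439, 0.1938, 0.1938
  X=1: 0.2534, 0.2534, 0.3791, 0.1182
  X=2: 0.0000, 0.5029, 0.1182, 0.4750
  (cells with P = 0 contribute 0)
Sum of the 12 terms: H(X,Y) = 3.0255 bits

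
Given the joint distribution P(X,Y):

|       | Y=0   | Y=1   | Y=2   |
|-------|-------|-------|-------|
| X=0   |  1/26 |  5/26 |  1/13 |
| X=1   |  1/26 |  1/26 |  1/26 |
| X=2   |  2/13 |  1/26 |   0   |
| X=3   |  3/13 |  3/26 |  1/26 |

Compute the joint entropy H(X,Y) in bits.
3.0899 bits

H(X,Y) = -Σ_{x,y} P(x,y) log₂ P(x,y). Per-cell terms -P(x,y)·log₂P(x,y):
  X=0: 0.18079, 0.45741, 0.28465
  X=1: 0.18079, 0.18079, 0.18079
  X=2: 0.41545, 0.18079, 0.00000
  X=3: 0.48819, 0.35948, 0.18079
  (cells with P = 0 contribute 0)
Sum of the 12 terms: H(X,Y) = 3.0899 bits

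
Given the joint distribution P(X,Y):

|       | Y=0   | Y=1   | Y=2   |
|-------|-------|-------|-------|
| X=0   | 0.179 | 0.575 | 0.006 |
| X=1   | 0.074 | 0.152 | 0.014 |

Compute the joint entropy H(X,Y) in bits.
1.7249 bits

H(X,Y) = -Σ_{x,y} P(x,y) log₂ P(x,y). Per-cell terms -P(x,y)·log₂P(x,y):
  X=0: 0.44427, 0.45906, 0.04428
  X=1: 0.27797, 0.41311, 0.08622
Sum of the 6 terms: H(X,Y) = 1.7249 bits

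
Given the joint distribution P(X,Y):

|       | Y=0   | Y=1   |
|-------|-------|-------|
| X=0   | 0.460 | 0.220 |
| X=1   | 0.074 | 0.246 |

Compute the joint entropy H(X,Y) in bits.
1.7716 bits

H(X,Y) = -Σ_{x,y} P(x,y) log₂ P(x,y). Per-cell terms -P(x,y)·log₂P(x,y):
  X=0: 0.5153, 0.4806
  X=1: 0.2780, 0.4977
Sum of the 4 terms: H(X,Y) = 1.7716 bits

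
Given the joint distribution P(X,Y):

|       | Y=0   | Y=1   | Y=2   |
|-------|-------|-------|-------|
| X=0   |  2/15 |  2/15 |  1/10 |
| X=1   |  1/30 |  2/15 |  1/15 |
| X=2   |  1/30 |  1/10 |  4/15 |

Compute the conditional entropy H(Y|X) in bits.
1.3738 bits

H(Y|X) = H(X,Y) - H(X)

H(X,Y) = -Σ_{x,y} P(x,y) log₂ P(x,y). Per-cell terms -P(x,y)·log₂P(x,y):
  X=0: 0.38759, 0.38759, 0.33219
  X=1: 0.16356, 0.38759, 0.26046
  X=2: 0.16356, 0.33219, 0.50850
Sum of the 9 terms: H(X,Y) = 2.9232 bits

Marginal of X (row sums):
  P(X=0) = 2/15 + 2/15 + 1/10 = 11/30
  P(X=1) = 1/30 + 2/15 + 1/15 = 7/30
  P(X=2) = 1/30 + 1/10 + 4/15 = 2/5
H(X) = -[(11/30)·log₂(11/30) + (7/30)·log₂(7/30) + (2/5)·log₂(2/5)]
  = 0.53073 + 0.48989 + 0.52877 = 1.5494 bits

H(Y|X) = H(X,Y) - H(X) = 2.9232 - 1.5494 = 1.3738 bits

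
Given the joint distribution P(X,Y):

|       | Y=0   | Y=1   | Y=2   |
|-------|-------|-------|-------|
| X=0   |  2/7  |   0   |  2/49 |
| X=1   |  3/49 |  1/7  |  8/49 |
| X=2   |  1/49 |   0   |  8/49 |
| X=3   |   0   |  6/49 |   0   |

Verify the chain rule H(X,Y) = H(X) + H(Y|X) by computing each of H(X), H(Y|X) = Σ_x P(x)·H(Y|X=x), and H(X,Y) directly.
H(X) = 1.8780 bits, H(Y|X) = 0.8138 bits, H(X,Y) = 2.6919 bits

Marginal of X (row sums):
  P(X=0) = 2/7 + 0 + 2/49 = 16/49
  P(X=1) = 3/49 + 1/7 + 8/49 = 18/49
  P(X=2) = 1/49 + 0 + 8/49 = 9/49
  P(X=3) = 0 + 6/49 + 0 = 6/49
H(X) = -[(16/49)·log₂(16/49) + (18/49)·log₂(18/49) + (9/49)·log₂(9/49) + (6/49)·log₂(6/49)]
  = 0.52725 + 0.53074 + 0.44904 + 0.37099 = 1.8780 bits

H(Y|X) = Σ_x P(x)·H(Y|X=x):
  X=0: P(X=0) = 16/49, P(Y|X=0) = (7/8, 0, 1/8) → H(Y|X=0) = 0.54356
  X=1: P(X=1) = 18/49, P(Y|X=1) = (1/6, 7/18, 4/9) → H(Y|X=1) = 1.48068
  X=2: P(X=2) = 9/49, P(Y|X=2) = (1/9, 0, 8/9) → H(Y|X=2) = 0.50326
  X=3: P(X=3) = 6/49, P(Y|X=3) = (0, 1, 0) → H(Y|X=3) = 0.00000
H(Y|X) = (16/49)·0.54356 + (18/49)·1.48068 + (9/49)·0.50326 + (6/49)·0.00000 = 0.8138 bits

H(X,Y) = -Σ_{x,y} P(x,y) log₂ P(x,y). Per-cell terms -P(x,y)·log₂P(x,y):
  X=0: 0.51639, 0.00000, 0.18836
  X=1: 0.24672, 0.40105, 0.42689
  X=2: 0.11459, 0.00000, 0.42689
  X=3: 0.00000, 0.37099, 0.00000
  (cells with P = 0 contribute 0)
Sum of the 12 terms: H(X,Y) = 2.6919 bits

Chain rule check:
  H(X) + H(Y|X) = 1.8780 + 0.8138 = 2.6918 bits
  H(X,Y) = 2.6919 bits
✓ Chain rule verified (Δ = 0.0001 is 4-dp rounding noise: each of the three values was rounded independently).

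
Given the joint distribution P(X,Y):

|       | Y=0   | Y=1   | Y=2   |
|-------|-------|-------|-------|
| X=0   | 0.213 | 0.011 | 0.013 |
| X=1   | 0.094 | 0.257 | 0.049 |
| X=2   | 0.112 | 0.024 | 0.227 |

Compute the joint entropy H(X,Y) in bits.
2.6343 bits

H(X,Y) = -Σ_{x,y} P(x,y) log₂ P(x,y). Per-cell terms -P(x,y)·log₂P(x,y):
  X=0: 0.4752, 0.0716, 0.0814
  X=1: 0.3207, 0.5038, 0.2132
  X=2: 0.3537, 0.1291, 0.4856
Sum of the 9 terms: H(X,Y) = 2.6343 bits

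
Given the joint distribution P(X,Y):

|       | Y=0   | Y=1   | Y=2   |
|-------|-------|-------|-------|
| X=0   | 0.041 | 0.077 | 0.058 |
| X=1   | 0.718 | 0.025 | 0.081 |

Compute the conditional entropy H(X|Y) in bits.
0.4483 bits

H(X|Y) = H(X,Y) - H(Y)

H(X,Y) = -Σ_{x,y} P(x,y) log₂ P(x,y). Per-cell terms -P(x,y)·log₂P(x,y):
  X=0: 0.1889, 0.2848, 0.2383
  X=1: 0.3432, 0.1330, 0.2937
Sum of the 6 terms: H(X,Y) = 1.4819 bits

Marginal of Y (column sums):
  P(Y=0) = 0.041 + 0.718 = 0.759
  P(Y=1) = 0.077 + 0.025 = 0.102
  P(Y=2) = 0.058 + 0.081 = 0.139
H(Y) = -[0.759·log₂(0.759) + 0.102·log₂(0.102) + 0.139·log₂(0.139)]
  = 0.3020 + 0.3359 + 0.3957 = 1.0336 bits

H(X|Y) = H(X,Y) - H(Y) = 1.4819 - 1.0336 = 0.4483 bits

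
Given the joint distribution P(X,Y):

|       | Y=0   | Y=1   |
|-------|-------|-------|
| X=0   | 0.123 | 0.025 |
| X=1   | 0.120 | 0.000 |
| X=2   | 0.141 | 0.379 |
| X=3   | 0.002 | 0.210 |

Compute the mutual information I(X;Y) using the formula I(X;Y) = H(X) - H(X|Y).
0.4104 bits

I(X;Y) = H(X) - H(X|Y)

Marginal of X (row sums):
  P(X=0) = 0.123 + 0.025 = 0.148
  P(X=1) = 0.120 + 0.000 = 0.120
  P(X=2) = 0.141 + 0.379 = 0.520
  P(X=3) = 0.002 + 0.210 = 0.212
H(X) = -[0.148·log₂(0.148) + 0.120·log₂(0.120) + 0.520·log₂(0.520) + 0.212·log₂(0.212)]
  = 0.4079370 + 0.3670672 + 0.4905766 + 0.4744271 = 1.740008 bits

Marginal of Y (column sums):
  P(Y=0) = 0.123 + 0.120 + 0.141 + 0.002 = 0.386
  P(Y=1) = 0.025 + 0.000 + 0.379 + 0.210 = 0.614
H(X|Y) = Σ_y P(y)·H(X|Y=y):
  Y=0: P(Y=0) = 0.386, P(X|Y=0) = (123/386, 60/193, 141/386, 1/193) → H(X|Y=0) = 1.6198330
  Y=1: P(Y=1) = 0.614, P(X|Y=1) = (25/614, 0, 379/614, 105/307) → H(X|Y=1) = 1.1470746
H(X|Y) = 0.386·1.6198330 + 0.614·1.1470746 = 1.329559 bits

I(X;Y) = H(X) - H(X|Y) = 1.740008 - 1.329559 = 0.4104 bits

Cross-check via I(X;Y) = H(X) + H(Y) - H(X,Y): computing H(Y) from the column sums and H(X,Y) from the 8 cells in the same way gives H(Y) = 0.962170 bits and H(X,Y) = 2.291729 bits, so
I(X;Y) = 1.740008 + 0.962170 - 2.291729 = 0.4104 bits ✓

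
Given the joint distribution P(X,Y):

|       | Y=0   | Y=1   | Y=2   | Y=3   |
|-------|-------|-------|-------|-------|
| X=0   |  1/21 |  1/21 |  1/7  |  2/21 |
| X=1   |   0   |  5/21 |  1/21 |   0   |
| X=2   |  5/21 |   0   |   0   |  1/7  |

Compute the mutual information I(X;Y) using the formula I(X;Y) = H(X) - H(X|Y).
0.8180 bits

I(X;Y) = H(X) - H(X|Y)

Marginal of X (row sums):
  P(X=0) = 1/21 + 1/21 + 1/7 + 2/21 = 1/3
  P(X=1) = 0 + 5/21 + 1/21 + 0 = 2/7
  P(X=2) = 5/21 + 0 + 0 + 1/7 = 8/21
H(X) = -[(1/3)·log₂(1/3) + (2/7)·log₂(2/7) + (8/21)·log₂(8/21)]
  = 0.528321 + 0.516387 + 0.530407 = 1.575115 bits

Marginal of Y (column sums):
  P(Y=0) = 1/21 + 0 + 5/21 = 2/7
  P(Y=1) = 1/21 + 5/21 + 0 = 2/7
  P(Y=2) = 1/7 + 1/21 + 0 = 4/21
  P(Y=3) = 2/21 + 0 + 1/7 = 5/21
H(X|Y) = Σ_y P(y)·H(X|Y=y):
  Y=0: P(Y=0) = 2/7, P(X|Y=0) = (1/6, 0, 5/6) → H(X|Y=0) = 0.650022
  Y=1: P(Y=1) = 2/7, P(X|Y=1) = (1/6, 5/6, 0) → H(X|Y=1) = 0.650022
  Y=2: P(Y=2) = 4/21, P(X|Y=2) = (3/4, 1/4, 0) → H(X|Y=2) = 0.811278
  Y=3: P(Y=3) = 5/21, P(X|Y=3) = (2/5, 0, 3/5) → H(X|Y=3) = 0.970951
H(X|Y) = (2/7)·0.650022 + (2/7)·0.650022 + (4/21)·0.811278 + (5/21)·0.970951 = 0.757149 bits

I(X;Y) = H(X) - H(X|Y) = 1.575115 - 0.757149 = 0.8180 bits

Cross-check via I(X;Y) = H(X) + H(Y) - H(X,Y): computing H(Y) from the column sums and H(X,Y) from the 12 cells in the same way gives H(Y) = 1.981404 bits and H(X,Y) = 2.738553 bits, so
I(X;Y) = 1.575115 + 1.981404 - 2.738553 = 0.8180 bits ✓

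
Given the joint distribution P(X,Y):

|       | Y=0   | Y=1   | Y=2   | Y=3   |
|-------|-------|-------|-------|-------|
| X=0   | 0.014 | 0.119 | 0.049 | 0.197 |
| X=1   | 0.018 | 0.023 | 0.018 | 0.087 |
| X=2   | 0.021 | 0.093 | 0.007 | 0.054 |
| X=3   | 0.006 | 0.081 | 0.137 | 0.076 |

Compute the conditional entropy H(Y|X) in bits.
1.5966 bits

H(Y|X) = H(X,Y) - H(X)

H(X,Y) = -Σ_{x,y} P(x,y) log₂ P(x,y). Per-cell terms -P(x,y)·log₂P(x,y):
  X=0: 0.086218, 0.365445, 0.213203, 0.461715
  X=1: 0.104325, 0.125171, 0.104325, 0.306487
  X=2: 0.117043, 0.318676, 0.050109, 0.227388
  X=3: 0.044285, 0.293701, 0.392882, 0.282557
Sum of the 16 terms: H(X,Y) = 3.49353 bits

Marginal of X (row sums):
  P(X=0) = 0.014 + 0.119 + 0.049 + 0.197 = 0.379
  P(X=1) = 0.018 + 0.023 + 0.018 + 0.087 = 0.146
  P(X=2) = 0.021 + 0.093 + 0.007 + 0.054 = 0.175
  P(X=3) = 0.006 + 0.081 + 0.137 + 0.076 = 0.300
H(X) = -[0.379·log₂(0.379) + 0.146·log₂(0.146) + 0.175·log₂(0.175) + 0.300·log₂(0.300)]
  = 0.530498 + 0.405290 + 0.440050 + 0.521090 = 1.89693 bits

H(Y|X) = H(X,Y) - H(X) = 3.49353 - 1.89693 = 1.5966 bits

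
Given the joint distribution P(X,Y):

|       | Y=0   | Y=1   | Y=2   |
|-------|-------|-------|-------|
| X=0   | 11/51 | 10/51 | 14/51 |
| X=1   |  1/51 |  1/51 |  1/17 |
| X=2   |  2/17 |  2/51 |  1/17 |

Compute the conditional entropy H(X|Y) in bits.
1.1374 bits

H(X|Y) = H(X,Y) - H(Y)

H(X,Y) = -Σ_{x,y} P(x,y) log₂ P(x,y). Per-cell terms -P(x,y)·log₂P(x,y):
  X=0: 0.477312, 0.460882, 0.511980
  X=1: 0.111224, 0.111224, 0.240439
  X=2: 0.363231, 0.183232, 0.240439
Sum of the 9 terms: H(X,Y) = 2.69996 bits

Marginal of Y (column sums):
  P(Y=0) = 11/51 + 1/51 + 2/17 = 6/17
  P(Y=1) = 10/51 + 1/51 + 2/51 = 13/51
  P(Y=2) = 14/51 + 1/17 + 1/17 = 20/51
H(Y) = -[(6/17)·log₂(6/17) + (13/51)·log₂(13/51) + (20/51)·log₂(20/51)]
  = 0.530294 + 0.502663 + 0.529607 = 1.56256 bits

H(X|Y) = H(X,Y) - H(Y) = 2.69996 - 1.56256 = 1.1374 bits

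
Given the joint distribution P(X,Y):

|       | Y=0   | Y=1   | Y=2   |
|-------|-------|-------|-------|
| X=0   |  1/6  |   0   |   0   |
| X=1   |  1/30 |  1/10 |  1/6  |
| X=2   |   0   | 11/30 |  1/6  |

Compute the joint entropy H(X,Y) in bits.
2.3190 bits

H(X,Y) = -Σ_{x,y} P(x,y) log₂ P(x,y). Per-cell terms -P(x,y)·log₂P(x,y):
  X=0: 0.43083, 0.00000, 0.00000
  X=1: 0.16356, 0.33219, 0.43083
  X=2: 0.00000, 0.53073, 0.43083
  (cells with P = 0 contribute 0)
Sum of the 9 terms: H(X,Y) = 2.3190 bits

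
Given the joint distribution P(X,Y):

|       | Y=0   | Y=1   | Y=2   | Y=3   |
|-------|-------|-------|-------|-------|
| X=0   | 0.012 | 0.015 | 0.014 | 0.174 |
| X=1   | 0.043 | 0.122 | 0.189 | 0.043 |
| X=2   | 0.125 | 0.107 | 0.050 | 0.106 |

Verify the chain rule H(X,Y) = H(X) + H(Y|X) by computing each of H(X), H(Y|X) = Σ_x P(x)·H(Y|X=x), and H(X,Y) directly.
H(X) = 1.5359 bits, H(Y|X) = 1.6510 bits, H(X,Y) = 3.1869 bits

Marginal of X (row sums):
  P(X=0) = 0.012 + 0.015 + 0.014 + 0.174 = 0.215
  P(X=1) = 0.043 + 0.122 + 0.189 + 0.043 = 0.397
  P(X=2) = 0.125 + 0.107 + 0.050 + 0.106 = 0.388
H(X) = -[0.215·log₂(0.215) + 0.397·log₂(0.397) + 0.388·log₂(0.388)]
  = 0.47678 + 0.52912 + 0.52996 = 1.5359 bits

H(Y|X) = Σ_x P(x)·H(Y|X=x):
  X=0: P(X=0) = 0.215, P(Y|X=0) = (12/215, 3/43, 14/215, 174/215) → H(Y|X=0) = 1.00402
  X=1: P(X=1) = 0.397, P(Y|X=1) = (43/397, 122/397, 189/397, 43/397) → H(Y|X=1) = 1.72752
  X=2: P(X=2) = 0.388, P(Y|X=2) = (125/388, 107/388, 25/194, 53/194) → H(Y|X=2) = 1.93132
H(Y|X) = 0.215·1.00402 + 0.397·1.72752 + 0.388·1.93132 = 1.6510 bits

H(X,Y) = -Σ_{x,y} P(x,y) log₂ P(x,y). Per-cell terms -P(x,y)·log₂P(x,y):
  X=0: 0.07657, 0.09088, 0.08622, 0.43897
  X=1: 0.19520, 0.37028, 0.45427, 0.19520
  X=2: 0.37500, 0.34500, 0.21610, 0.34321
Sum of the 12 terms: H(X,Y) = 3.1869 bits

Chain rule check:
  H(X) + H(Y|X) = 1.5359 + 1.6510 = 3.1869 bits
  H(X,Y) = 3.1869 bits
✓ Chain rule verified.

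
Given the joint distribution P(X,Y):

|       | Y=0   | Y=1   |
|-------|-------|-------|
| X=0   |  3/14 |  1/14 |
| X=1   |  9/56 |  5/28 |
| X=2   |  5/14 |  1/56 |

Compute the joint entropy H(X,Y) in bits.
2.2501 bits

H(X,Y) = -Σ_{x,y} P(x,y) log₂ P(x,y). Per-cell terms -P(x,y)·log₂P(x,y):
  X=0: 0.4762, 0.2720
  X=1: 0.4239, 0.4438
  X=2: 0.5305, 0.1037
Sum of the 6 terms: H(X,Y) = 2.2501 bits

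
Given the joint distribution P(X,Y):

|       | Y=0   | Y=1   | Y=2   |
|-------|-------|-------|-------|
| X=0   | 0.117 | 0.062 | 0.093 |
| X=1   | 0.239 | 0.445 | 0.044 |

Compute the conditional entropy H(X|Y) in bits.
0.7210 bits

H(X|Y) = H(X,Y) - H(Y)

H(X,Y) = -Σ_{x,y} P(x,y) log₂ P(x,y). Per-cell terms -P(x,y)·log₂P(x,y):
  X=0: 0.3622, 0.2487, 0.3187
  X=1: 0.4935, 0.5198, 0.1983
Sum of the 6 terms: H(X,Y) = 2.1412 bits

Marginal of Y (column sums):
  P(Y=0) = 0.117 + 0.239 = 0.356
  P(Y=1) = 0.062 + 0.445 = 0.507
  P(Y=2) = 0.093 + 0.044 = 0.137
H(Y) = -[0.356·log₂(0.356) + 0.507·log₂(0.507) + 0.137·log₂(0.137)]
  = 0.5305 + 0.4968 + 0.3929 = 1.4202 bits

H(X|Y) = H(X,Y) - H(Y) = 2.1412 - 1.4202 = 0.7210 bits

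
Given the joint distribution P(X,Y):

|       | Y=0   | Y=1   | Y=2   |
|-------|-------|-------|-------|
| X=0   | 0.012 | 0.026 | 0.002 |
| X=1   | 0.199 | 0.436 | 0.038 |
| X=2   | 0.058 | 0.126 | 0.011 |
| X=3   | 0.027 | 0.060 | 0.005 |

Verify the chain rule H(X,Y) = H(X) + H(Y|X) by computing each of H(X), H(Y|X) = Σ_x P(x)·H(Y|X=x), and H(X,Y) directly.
H(X) = 1.3468 bits, H(Y|X) = 1.1583 bits, H(X,Y) = 2.5052 bits

Marginal of X (row sums):
  P(X=0) = 0.012 + 0.026 + 0.002 = 0.040
  P(X=1) = 0.199 + 0.436 + 0.038 = 0.673
  P(X=2) = 0.058 + 0.126 + 0.011 = 0.195
  P(X=3) = 0.027 + 0.060 + 0.005 = 0.092
H(X) = -[0.040·log₂(0.040) + 0.673·log₂(0.673) + 0.195·log₂(0.195) + 0.092·log₂(0.092)]
  = 0.185754 + 0.384499 + 0.459899 + 0.316684 = 1.3468 bits

H(Y|X) = Σ_x P(x)·H(Y|X=x):
  X=0: P(X=0) = 0.040, P(Y|X=0) = (3/10, 13/20, 1/20) → H(Y|X=0) = 1.141154
  X=1: P(X=1) = 0.673, P(Y|X=1) = (199/673, 436/673, 38/673) → H(Y|X=1) = 1.159637
  X=2: P(X=2) = 0.195, P(Y|X=2) = (58/195, 42/65, 11/195) → H(Y|X=2) = 1.161413
  X=3: P(X=3) = 0.092, P(Y|X=3) = (27/92, 15/23, 5/92) → H(Y|X=3) = 1.149594
H(Y|X) = 0.040·1.141154 + 0.673·1.159637 + 0.195·1.161413 + 0.092·1.149594 = 1.1583 bits

H(X,Y) = -Σ_{x,y} P(x,y) log₂ P(x,y). Per-cell terms -P(x,y)·log₂P(x,y):
  X=0: 0.076570, 0.136899, 0.017932
  X=1: 0.463503, 0.522154, 0.179279
  X=2: 0.238253, 0.376552, 0.071570
  X=3: 0.140694, 0.243534, 0.038219
Sum of the 12 terms: H(X,Y) = 2.5052 bits

Chain rule check:
  H(X) + H(Y|X) = 1.3468 + 1.1583 = 2.5051 bits
  H(X,Y) = 2.5052 bits
✓ Chain rule verified (Δ = 0.0001 is 4-dp rounding noise: each of the three values was rounded independently).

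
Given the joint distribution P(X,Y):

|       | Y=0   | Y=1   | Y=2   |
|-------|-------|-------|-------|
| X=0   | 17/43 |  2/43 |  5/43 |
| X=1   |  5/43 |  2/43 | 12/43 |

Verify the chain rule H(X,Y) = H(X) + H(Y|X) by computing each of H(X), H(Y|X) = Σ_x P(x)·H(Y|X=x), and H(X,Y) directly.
H(X) = 0.9902 bits, H(Y|X) = 1.1866 bits, H(X,Y) = 2.1768 bits

Marginal of X (row sums):
  P(X=0) = 17/43 + 2/43 + 5/43 = 24/43
  P(X=1) = 5/43 + 2/43 + 12/43 = 19/43
H(X) = -[(24/43)·log₂(24/43) + (19/43)·log₂(19/43)]
  = 0.46956 + 0.52066 = 0.9902 bits

H(Y|X) = Σ_x P(x)·H(Y|X=x):
  X=0: P(X=0) = 24/43, P(Y|X=0) = (17/24, 1/12, 5/24) → H(Y|X=0) = 1.12261
  X=1: P(X=1) = 19/43, P(Y|X=1) = (5/19, 2/19, 12/19) → H(Y|X=1) = 1.26744
H(Y|X) = (24/43)·1.12261 + (19/43)·1.26744 = 1.1866 bits

H(X,Y) = -Σ_{x,y} P(x,y) log₂ P(x,y). Per-cell terms -P(x,y)·log₂P(x,y):
  X=0: 0.52929, 0.20587, 0.36097
  X=1: 0.36097, 0.20587, 0.51385
Sum of the 6 terms: H(X,Y) = 2.1768 bits

Chain rule check:
  H(X) + H(Y|X) = 0.9902 + 1.1866 = 2.1768 bits
  H(X,Y) = 2.1768 bits
✓ Chain rule verified.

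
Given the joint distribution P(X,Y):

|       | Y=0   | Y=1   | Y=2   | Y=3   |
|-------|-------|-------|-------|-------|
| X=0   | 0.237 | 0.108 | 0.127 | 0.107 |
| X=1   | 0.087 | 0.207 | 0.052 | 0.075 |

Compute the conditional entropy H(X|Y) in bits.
0.8977 bits

H(X|Y) = H(X,Y) - H(Y)

H(X,Y) = -Σ_{x,y} P(x,y) log₂ P(x,y). Per-cell terms -P(x,y)·log₂P(x,y):
  X=0: 0.49226, 0.34678, 0.37809, 0.34500
  X=1: 0.30649, 0.47037, 0.22180, 0.28027
Sum of the 8 terms: H(X,Y) = 2.8411 bits

Marginal of Y (column sums):
  P(Y=0) = 0.237 + 0.087 = 0.324
  P(Y=1) = 0.108 + 0.207 = 0.315
  P(Y=2) = 0.127 + 0.052 = 0.179
  P(Y=3) = 0.107 + 0.075 = 0.182
H(Y) = -[0.324·log₂(0.324) + 0.315·log₂(0.315) + 0.179·log₂(0.179) + 0.182·log₂(0.182)]
  = 0.52680 + 0.52497 + 0.44427 + 0.44735 = 1.9434 bits

H(X|Y) = H(X,Y) - H(Y) = 2.8411 - 1.9434 = 0.8977 bits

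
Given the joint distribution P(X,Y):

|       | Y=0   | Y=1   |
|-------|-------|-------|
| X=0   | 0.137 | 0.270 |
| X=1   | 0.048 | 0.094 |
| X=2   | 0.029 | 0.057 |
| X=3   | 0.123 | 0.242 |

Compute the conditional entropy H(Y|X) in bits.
0.9219 bits

H(Y|X) = H(X,Y) - H(X)

H(X,Y) = -Σ_{x,y} P(x,y) log₂ P(x,y). Per-cell terms -P(x,y)·log₂P(x,y):
  X=0: 0.392882, 0.510022
  X=1: 0.210279, 0.320652
  X=2: 0.148126, 0.235575
  X=3: 0.371862, 0.495355
Sum of the 8 terms: H(X,Y) = 2.68475 bits

Marginal of X (row sums):
  P(X=0) = 0.137 + 0.270 = 0.407
  P(X=1) = 0.048 + 0.094 = 0.142
  P(X=2) = 0.029 + 0.057 = 0.086
  P(X=3) = 0.123 + 0.242 = 0.365
H(X) = -[0.407·log₂(0.407) + 0.142·log₂(0.142) + 0.086·log₂(0.086) + 0.365·log₂(0.365)]
  = 0.527838 + 0.399877 + 0.304399 + 0.530722 = 1.76284 bits

H(Y|X) = H(X,Y) - H(X) = 2.68475 - 1.76284 = 0.9219 bits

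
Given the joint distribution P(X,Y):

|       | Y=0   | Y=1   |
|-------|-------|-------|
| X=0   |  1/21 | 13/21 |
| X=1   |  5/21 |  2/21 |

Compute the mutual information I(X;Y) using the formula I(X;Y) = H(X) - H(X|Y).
0.3279 bits

I(X;Y) = H(X) - H(X|Y)

Marginal of X (row sums):
  P(X=0) = 1/21 + 13/21 = 2/3
  P(X=1) = 5/21 + 2/21 = 1/3
H(X) = -[(2/3)·log₂(2/3) + (1/3)·log₂(1/3)]
  = 0.3900 + 0.5283 = 0.9183 bits

Marginal of Y (column sums):
  P(Y=0) = 1/21 + 5/21 = 2/7
  P(Y=1) = 13/21 + 2/21 = 5/7
H(X|Y) = Σ_y P(y)·H(X|Y=y):
  Y=0: P(Y=0) = 2/7, P(X|Y=0) = (1/6, 5/6) → H(X|Y=0) = 0.6500
  Y=1: P(Y=1) = 5/7, P(X|Y=1) = (13/15, 2/15) → H(X|Y=1) = 0.5665
H(X|Y) = (2/7)·0.6500 + (5/7)·0.5665 = 0.5904 bits

I(X;Y) = H(X) - H(X|Y) = 0.9183 - 0.5904 = 0.3279 bits

Cross-check via I(X;Y) = H(X) + H(Y) - H(X,Y): computing H(Y) from the column sums and H(X,Y) from the 4 cells in the same way gives H(Y) = 0.8631 bits and H(X,Y) = 1.4535 bits, so
I(X;Y) = 0.9183 + 0.8631 - 1.4535 = 0.3279 bits ✓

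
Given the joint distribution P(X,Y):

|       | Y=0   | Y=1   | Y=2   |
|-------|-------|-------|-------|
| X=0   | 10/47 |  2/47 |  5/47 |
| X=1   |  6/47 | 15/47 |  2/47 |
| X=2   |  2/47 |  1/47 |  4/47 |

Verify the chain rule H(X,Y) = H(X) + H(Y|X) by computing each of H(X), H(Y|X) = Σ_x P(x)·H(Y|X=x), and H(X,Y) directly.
H(X) = 1.4444 bits, H(Y|X) = 1.2817 bits, H(X,Y) = 2.7260 bits

Marginal of X (row sums):
  P(X=0) = 10/47 + 2/47 + 5/47 = 17/47
  P(X=1) = 6/47 + 15/47 + 2/47 = 23/47
  P(X=2) = 2/47 + 1/47 + 4/47 = 7/47
H(X) = -[(17/47)·log₂(17/47) + (23/47)·log₂(23/47) + (7/47)·log₂(7/47)]
  = 0.5307 + 0.5045 + 0.4092 = 1.4444 bits

H(Y|X) = Σ_x P(x)·H(Y|X=x):
  X=0: P(X=0) = 17/47, P(Y|X=0) = (10/17, 2/17, 5/17) → H(Y|X=0) = 1.3328
  X=1: P(X=1) = 23/47, P(Y|X=1) = (6/23, 15/23, 2/23) → H(Y|X=1) = 1.2143
  X=2: P(X=2) = 7/47, P(Y|X=2) = (2/7, 1/7, 4/7) → H(Y|X=2) = 1.3788
H(Y|X) = (17/47)·1.3328 + (23/47)·1.2143 + (7/47)·1.3788 = 1.2817 bits

H(X,Y) = -Σ_{x,y} P(x,y) log₂ P(x,y). Per-cell terms -P(x,y)·log₂P(x,y):
  X=0: 0.4750, 0.1938, 0.3439
  X=1: 0.3791, 0.5259, 0.1938
  X=2: 0.1938, 0.1182, 0.3025
Sum of the 9 terms: H(X,Y) = 2.7260 bits

Chain rule check:
  H(X) + H(Y|X) = 1.4444 + 1.2817 = 2.7261 bits
  H(X,Y) = 2.7260 bits
✓ Chain rule verified (Δ = 0.0001 is 4-dp rounding noise: each of the three values was rounded independently).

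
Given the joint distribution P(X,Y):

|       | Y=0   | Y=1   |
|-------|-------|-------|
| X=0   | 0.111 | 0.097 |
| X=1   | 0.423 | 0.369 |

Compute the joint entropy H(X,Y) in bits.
1.7343 bits

H(X,Y) = -Σ_{x,y} P(x,y) log₂ P(x,y). Per-cell terms -P(x,y)·log₂P(x,y):
  X=0: 0.3520, 0.3265
  X=1: 0.5251, 0.5307
Sum of the 4 terms: H(X,Y) = 1.7343 bits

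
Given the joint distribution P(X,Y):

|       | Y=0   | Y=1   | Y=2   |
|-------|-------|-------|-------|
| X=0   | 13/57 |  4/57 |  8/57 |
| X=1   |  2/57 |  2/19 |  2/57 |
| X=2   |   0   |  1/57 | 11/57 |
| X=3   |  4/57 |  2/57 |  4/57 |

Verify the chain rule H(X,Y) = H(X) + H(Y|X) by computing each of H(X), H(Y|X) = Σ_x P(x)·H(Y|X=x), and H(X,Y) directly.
H(X) = 1.8758 bits, H(Y|X) = 1.2261 bits, H(X,Y) = 3.1019 bits

Marginal of X (row sums):
  P(X=0) = 13/57 + 4/57 + 8/57 = 25/57
  P(X=1) = 2/57 + 2/19 + 2/57 = 10/57
  P(X=2) = 0 + 1/57 + 11/57 = 4/19
  P(X=3) = 4/57 + 2/57 + 4/57 = 10/57
H(X) = -[(25/57)·log₂(25/57) + (10/57)·log₂(10/57) + (4/19)·log₂(4/19) + (10/57)·log₂(10/57)]
  = 0.52151 + 0.44052 + 0.47325 + 0.44052 = 1.8758 bits

H(Y|X) = Σ_x P(x)·H(Y|X=x):
  X=0: P(X=0) = 25/57, P(Y|X=0) = (13/25, 4/25, 8/25) → H(Y|X=0) = 1.43963
  X=1: P(X=1) = 10/57, P(Y|X=1) = (1/5, 3/5, 1/5) → H(Y|X=1) = 1.37095
  X=2: P(X=2) = 4/19, P(Y|X=2) = (0, 1/12, 11/12) → H(Y|X=2) = 0.41382
  X=3: P(X=3) = 10/57, P(Y|X=3) = (2/5, 1/5, 2/5) → H(Y|X=3) = 1.52193
H(Y|X) = (25/57)·1.43963 + (10/57)·1.37095 + (4/19)·0.41382 + (10/57)·1.52193 = 1.2261 bits

H(X,Y) = -Σ_{x,y} P(x,y) log₂ P(x,y). Per-cell terms -P(x,y)·log₂P(x,y):
  X=0: 0.48635, 0.26897, 0.39760
  X=1: 0.16958, 0.34189, 0.16958
  X=2: 0.00000, 0.10233, 0.45804
  X=3: 0.26897, 0.16958, 0.26897
  (cells with P = 0 contribute 0)
Sum of the 12 terms: H(X,Y) = 3.1019 bits

Chain rule check:
  H(X) + H(Y|X) = 1.8758 + 1.2261 = 3.1019 bits
  H(X,Y) = 3.1019 bits
✓ Chain rule verified.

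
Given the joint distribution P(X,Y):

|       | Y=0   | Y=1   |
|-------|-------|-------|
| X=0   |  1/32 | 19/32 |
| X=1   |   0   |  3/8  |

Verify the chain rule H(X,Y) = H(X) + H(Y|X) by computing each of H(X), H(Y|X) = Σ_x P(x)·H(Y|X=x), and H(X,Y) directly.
H(X) = 0.9544 bits, H(Y|X) = 0.1790 bits, H(X,Y) = 1.1334 bits

Marginal of X (row sums):
  P(X=0) = 1/32 + 19/32 = 5/8
  P(X=1) = 0 + 3/8 = 3/8
H(X) = -[(5/8)·log₂(5/8) + (3/8)·log₂(3/8)]
  = 0.42379 + 0.53064 = 0.9544 bits

H(Y|X) = Σ_x P(x)·H(Y|X=x):
  X=0: P(X=0) = 5/8, P(Y|X=0) = (1/20, 19/20) → H(Y|X=0) = 0.28640
  X=1: P(X=1) = 3/8, P(Y|X=1) = (0, 1) → H(Y|X=1) = 0.00000
H(Y|X) = (5/8)·0.28640 + (3/8)·0.00000 = 0.1790 bits

H(X,Y) = -Σ_{x,y} P(x,y) log₂ P(x,y). Per-cell terms -P(x,y)·log₂P(x,y):
  X=0: 0.15625, 0.44654
  X=1: 0.00000, 0.53064
  (cells with P = 0 contribute 0)
Sum of the 4 terms: H(X,Y) = 1.1334 bits

Chain rule check:
  H(X) + H(Y|X) = 0.9544 + 0.1790 = 1.1334 bits
  H(X,Y) = 1.1334 bits
✓ Chain rule verified.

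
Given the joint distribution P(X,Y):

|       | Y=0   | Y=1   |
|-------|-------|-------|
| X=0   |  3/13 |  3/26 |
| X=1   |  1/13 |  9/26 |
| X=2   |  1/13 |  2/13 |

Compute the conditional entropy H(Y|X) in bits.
0.8192 bits

H(Y|X) = H(X,Y) - H(X)

H(X,Y) = -Σ_{x,y} P(x,y) log₂ P(x,y). Per-cell terms -P(x,y)·log₂P(x,y):
  X=0: 0.4882, 0.3595
  X=1: 0.2846, 0.5298
  X=2: 0.2846, 0.4155
Sum of the 6 terms: H(X,Y) = 2.3622 bits

Marginal of X (row sums):
  P(X=0) = 3/13 + 3/26 = 9/26
  P(X=1) = 1/13 + 9/26 = 11/26
  P(X=2) = 1/13 + 2/13 = 3/13
H(X) = -[(9/26)·log₂(9/26) + (11/26)·log₂(11/26) + (3/13)·log₂(3/13)]
  = 0.5298 + 0.5250 + 0.4882 = 1.5430 bits

H(Y|X) = H(X,Y) - H(X) = 2.3622 - 1.5430 = 0.8192 bits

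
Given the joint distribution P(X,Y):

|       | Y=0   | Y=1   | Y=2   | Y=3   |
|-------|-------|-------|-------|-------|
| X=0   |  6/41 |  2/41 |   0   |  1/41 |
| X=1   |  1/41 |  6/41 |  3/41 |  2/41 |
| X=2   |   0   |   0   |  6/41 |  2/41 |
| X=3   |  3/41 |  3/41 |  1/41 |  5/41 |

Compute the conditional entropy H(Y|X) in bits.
1.4674 bits

H(Y|X) = H(X,Y) - H(X)

H(X,Y) = -Σ_{x,y} P(x,y) log₂ P(x,y). Per-cell terms -P(x,y)·log₂P(x,y):
  X=0: 0.4057448, 0.2125635, 0.0000000, 0.1306720
  X=1: 0.1306720, 0.4057448, 0.2760431, 0.2125635
  X=2: 0.0000000, 0.0000000, 0.4057448, 0.2125635
  X=3: 0.2760431, 0.2760431, 0.1306720, 0.3701980
  (cells with P = 0 contribute 0)
Sum of the 16 terms: H(X,Y) = 3.445268 bits

Marginal of X (row sums):
  P(X=0) = 6/41 + 2/41 + 0 + 1/41 = 9/41
  P(X=1) = 1/41 + 6/41 + 3/41 + 2/41 = 12/41
  P(X=2) = 0 + 0 + 6/41 + 2/41 = 8/41
  P(X=3) = 3/41 + 3/41 + 1/41 + 5/41 = 12/41
H(X) = -[(9/41)·log₂(9/41) + (12/41)·log₂(12/41) + (8/41)·log₂(8/41) + (12/41)·log₂(12/41)]
  = 0.4802108 + 0.5188067 + 0.4600101 + 0.5188067 = 1.977834 bits

H(Y|X) = H(X,Y) - H(X) = 3.445268 - 1.977834 = 1.4674 bits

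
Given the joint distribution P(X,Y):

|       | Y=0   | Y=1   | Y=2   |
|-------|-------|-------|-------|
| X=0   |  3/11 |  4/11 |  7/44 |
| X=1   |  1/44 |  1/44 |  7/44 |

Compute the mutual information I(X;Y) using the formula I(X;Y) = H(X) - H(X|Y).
0.1724 bits

I(X;Y) = H(X) - H(X|Y)

Marginal of X (row sums):
  P(X=0) = 3/11 + 4/11 + 7/44 = 35/44
  P(X=1) = 1/44 + 1/44 + 7/44 = 9/44
H(X) = -[(35/44)·log₂(35/44) + (9/44)·log₂(9/44)]
  = 0.2626 + 0.4683 = 0.7309 bits

Marginal of Y (column sums):
  P(Y=0) = 3/11 + 1/44 = 13/44
  P(Y=1) = 4/11 + 1/44 = 17/44
  P(Y=2) = 7/44 + 7/44 = 7/22
H(X|Y) = Σ_y P(y)·H(X|Y=y):
  Y=0: P(Y=0) = 13/44, P(X|Y=0) = (12/13, 1/13) → H(X|Y=0) = 0.3912
  Y=1: P(Y=1) = 17/44, P(X|Y=1) = (16/17, 1/17) → H(X|Y=1) = 0.3228
  Y=2: P(Y=2) = 7/22, P(X|Y=2) = (1/2, 1/2) → H(X|Y=2) = 1.0000
H(X|Y) = (13/44)·0.3912 + (17/44)·0.3228 + (7/22)·1.0000 = 0.5585 bits

I(X;Y) = H(X) - H(X|Y) = 0.7309 - 0.5585 = 0.1724 bits

Cross-check via I(X;Y) = H(X) + H(Y) - H(X,Y): computing H(Y) from the column sums and H(X,Y) from the 6 cells in the same way gives H(Y) = 1.5754 bits and H(X,Y) = 2.1339 bits, so
I(X;Y) = 0.7309 + 1.5754 - 2.1339 = 0.1724 bits ✓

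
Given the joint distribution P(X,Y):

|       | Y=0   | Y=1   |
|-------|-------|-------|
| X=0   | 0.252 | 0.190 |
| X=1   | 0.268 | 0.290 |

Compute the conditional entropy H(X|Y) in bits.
0.9845 bits

H(X|Y) = H(X,Y) - H(Y)

H(X,Y) = -Σ_{x,y} P(x,y) log₂ P(x,y). Per-cell terms -P(x,y)·log₂P(x,y):
  X=0: 0.50110, 0.45523
  X=1: 0.50912, 0.51790
Sum of the 4 terms: H(X,Y) = 1.98335 bits

Marginal of Y (column sums):
  P(Y=0) = 0.252 + 0.268 = 0.520
  P(Y=1) = 0.190 + 0.290 = 0.480
H(Y) = -[0.520·log₂(0.520) + 0.480·log₂(0.480)]
  = 0.49058 + 0.50827 = 0.99885 bits

H(X|Y) = H(X,Y) - H(Y) = 1.98335 - 0.99885 = 0.9845 bits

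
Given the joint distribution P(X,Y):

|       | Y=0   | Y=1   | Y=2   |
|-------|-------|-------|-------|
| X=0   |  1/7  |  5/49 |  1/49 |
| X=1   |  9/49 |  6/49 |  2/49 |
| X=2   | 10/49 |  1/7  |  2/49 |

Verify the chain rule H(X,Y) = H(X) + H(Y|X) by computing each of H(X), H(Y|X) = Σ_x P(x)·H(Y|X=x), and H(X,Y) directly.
H(X) = 1.5677 bits, H(Y|X) = 1.3496 bits, H(X,Y) = 2.9173 bits

Marginal of X (row sums):
  P(X=0) = 1/7 + 5/49 + 1/49 = 13/49
  P(X=1) = 9/49 + 6/49 + 2/49 = 17/49
  P(X=2) = 10/49 + 1/7 + 2/49 = 19/49
H(X) = -[(13/49)·log₂(13/49) + (17/49)·log₂(17/49) + (19/49)·log₂(19/49)]
  = 0.507868 + 0.529861 + 0.529977 = 1.5677 bits

H(Y|X) = Σ_x P(x)·H(Y|X=x):
  X=0: P(X=0) = 13/49, P(Y|X=0) = (7/13, 5/13, 1/13) → H(Y|X=0) = 1.295738
  X=1: P(X=1) = 17/49, P(Y|X=1) = (9/17, 6/17, 2/17) → H(Y|X=1) = 1.379280
  X=2: P(X=2) = 19/49, P(Y|X=2) = (10/19, 7/19, 2/19) → H(Y|X=2) = 1.359992
H(Y|X) = (13/49)·1.295738 + (17/49)·1.379280 + (19/49)·1.359992 = 1.3496 bits

H(X,Y) = -Σ_{x,y} P(x,y) log₂ P(x,y). Per-cell terms -P(x,y)·log₂P(x,y):
  X=0: 0.401051, 0.335998, 0.114586
  X=1: 0.449042, 0.370989, 0.188356
  X=2: 0.467915, 0.401051, 0.188356
Sum of the 9 terms: H(X,Y) = 2.9173 bits

Chain rule check:
  H(X) + H(Y|X) = 1.5677 + 1.3496 = 2.9173 bits
  H(X,Y) = 2.9173 bits
✓ Chain rule verified.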